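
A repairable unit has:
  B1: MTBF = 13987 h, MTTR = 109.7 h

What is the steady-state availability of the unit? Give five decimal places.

0.99222

A(B1) = MTBF/(MTBF+MTTR) = 13987/(13987+109.7) = 0.99222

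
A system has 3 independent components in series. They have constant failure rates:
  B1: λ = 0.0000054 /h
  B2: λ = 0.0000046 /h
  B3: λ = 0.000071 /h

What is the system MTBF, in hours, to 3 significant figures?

12300

Series of exponential components: λ_sys = Σ λ_i
λ_sys = 0.0000054 + 0.0000046 + 0.000071 = 8.1000e-05 /h
MTBF = 1 / λ_sys = 12300 h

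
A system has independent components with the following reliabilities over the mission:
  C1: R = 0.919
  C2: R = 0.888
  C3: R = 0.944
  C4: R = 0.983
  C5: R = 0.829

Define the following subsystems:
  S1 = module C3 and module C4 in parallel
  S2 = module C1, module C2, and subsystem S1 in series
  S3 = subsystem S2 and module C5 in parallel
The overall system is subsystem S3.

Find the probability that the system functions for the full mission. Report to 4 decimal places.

0.9684

Parallel (C3 and C4): 1 − (1 − 0.944000)(1 − 0.983000) = 0.999048
Series (C1, C2, and [0.999048]): 0.919000 × 0.888000 × 0.999048 = 0.815295
Parallel ([0.815295] and C5): 1 − (1 − 0.815295)(1 − 0.829000) = 0.9684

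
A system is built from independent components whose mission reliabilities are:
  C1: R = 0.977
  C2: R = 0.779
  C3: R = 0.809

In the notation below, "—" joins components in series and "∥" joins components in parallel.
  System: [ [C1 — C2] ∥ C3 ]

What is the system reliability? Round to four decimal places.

Series (C1 and C2): 0.977000 × 0.779000 = 0.761083
Parallel ([0.761083] and C3): 1 − (1 − 0.761083)(1 − 0.809000) = 0.9544

0.9544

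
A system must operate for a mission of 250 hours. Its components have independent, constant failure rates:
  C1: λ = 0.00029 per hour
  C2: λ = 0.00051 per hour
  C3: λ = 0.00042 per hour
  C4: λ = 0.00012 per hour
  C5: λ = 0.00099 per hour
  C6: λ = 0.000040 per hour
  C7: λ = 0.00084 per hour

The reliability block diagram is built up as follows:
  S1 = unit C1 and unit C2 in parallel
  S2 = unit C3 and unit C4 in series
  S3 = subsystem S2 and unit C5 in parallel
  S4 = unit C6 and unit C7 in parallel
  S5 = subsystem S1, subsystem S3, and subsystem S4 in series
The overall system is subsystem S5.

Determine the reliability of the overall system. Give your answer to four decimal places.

R(C1) = exp(−0.00029 × 250) = 0.930066
R(C2) = exp(−0.00051 × 250) = 0.880293
R(C3) = exp(−0.00042 × 250) = 0.900325
R(C4) = exp(−0.00012 × 250) = 0.970446
R(C5) = exp(−0.00099 × 250) = 0.780750
R(C6) = exp(−0.000040 × 250) = 0.990050
R(C7) = exp(−0.00084 × 250) = 0.810584
Parallel (C1 and C2): 1 − (1 − 0.930066)(1 − 0.880293) = 0.991628
Series (C3 and C4): 0.900325 × 0.970446 = 0.873717
Parallel ([0.873717] and C5): 1 − (1 − 0.873717)(1 − 0.780750) = 0.972312
Parallel (C6 and C7): 1 − (1 − 0.990050)(1 − 0.810584) = 0.998115
Series ([0.991628], [0.972312], and [0.998115]): 0.991628 × 0.972312 × 0.998115 = 0.9624

0.9624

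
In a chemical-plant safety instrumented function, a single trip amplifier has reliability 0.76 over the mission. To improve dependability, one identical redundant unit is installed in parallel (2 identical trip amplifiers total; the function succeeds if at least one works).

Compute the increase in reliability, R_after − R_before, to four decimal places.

R_before = 0.76
R_after = 1 − (1 − 0.76)^2 = 0.9424
ΔR = 0.9424 − 0.76 = 0.1824

0.1824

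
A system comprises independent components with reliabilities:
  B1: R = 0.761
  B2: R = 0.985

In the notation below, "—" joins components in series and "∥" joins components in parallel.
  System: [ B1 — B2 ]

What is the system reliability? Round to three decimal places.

0.750

Series (B1 and B2): 0.76100 × 0.98500 = 0.750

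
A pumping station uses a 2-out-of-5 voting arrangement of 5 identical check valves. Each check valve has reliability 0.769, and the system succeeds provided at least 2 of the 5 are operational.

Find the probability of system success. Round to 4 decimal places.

0.9884

R = Σ_{i=2}^{5} C(5,i) p^i (1−p)^{5−i} with p = 0.769
C(5,2)·0.769^2·0.231^3 = 0.072893
C(5,3)·0.769^3·0.231^2 = 0.242663
C(5,4)·0.769^4·0.231^1 = 0.403913
C(5,5)·0.769^5·0.231^0 = 0.268925
Sum = 0.9884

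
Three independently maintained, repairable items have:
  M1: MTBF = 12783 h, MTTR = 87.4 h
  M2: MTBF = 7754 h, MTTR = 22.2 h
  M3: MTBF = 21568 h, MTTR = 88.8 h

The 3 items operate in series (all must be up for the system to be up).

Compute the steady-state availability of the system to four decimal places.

0.9863

A(M1) = MTBF/(MTBF+MTTR) = 12783/(12783+87.4) = 0.993209
A(M2) = MTBF/(MTBF+MTTR) = 7754/(7754+22.2) = 0.997145
A(M3) = MTBF/(MTBF+MTTR) = 21568/(21568+88.8) = 0.995900
Series availability: 0.993209 × 0.997145 × 0.995900 = 0.9863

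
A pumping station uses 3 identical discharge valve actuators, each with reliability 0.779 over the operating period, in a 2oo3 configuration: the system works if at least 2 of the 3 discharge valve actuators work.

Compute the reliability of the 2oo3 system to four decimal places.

R = Σ_{i=2}^{3} C(3,i) p^i (1−p)^{3−i} with p = 0.779
C(3,2)·0.779^2·0.221^1 = 0.402336
C(3,3)·0.779^3·0.221^0 = 0.472729
Sum = 0.8751

0.8751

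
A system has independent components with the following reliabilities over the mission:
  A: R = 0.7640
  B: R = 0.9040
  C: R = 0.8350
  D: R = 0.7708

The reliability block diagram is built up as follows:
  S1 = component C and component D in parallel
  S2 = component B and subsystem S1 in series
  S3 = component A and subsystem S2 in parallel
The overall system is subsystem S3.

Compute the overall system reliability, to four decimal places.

Parallel (C and D): 1 − (1 − 0.835000)(1 − 0.770800) = 0.962182
Series (B and [0.962182]): 0.904000 × 0.962182 = 0.869813
Parallel (A and [0.869813]): 1 − (1 − 0.764000)(1 − 0.869813) = 0.9693

0.9693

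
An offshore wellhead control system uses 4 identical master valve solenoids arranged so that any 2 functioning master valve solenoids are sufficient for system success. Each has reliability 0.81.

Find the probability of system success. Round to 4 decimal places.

R = Σ_{i=2}^{4} C(4,i) p^i (1−p)^{4−i} with p = 0.81
C(4,2)·0.81^2·0.19^2 = 0.142111
C(4,3)·0.81^3·0.19^1 = 0.403895
C(4,4)·0.81^4·0.19^0 = 0.430467
Sum = 0.9765

0.9765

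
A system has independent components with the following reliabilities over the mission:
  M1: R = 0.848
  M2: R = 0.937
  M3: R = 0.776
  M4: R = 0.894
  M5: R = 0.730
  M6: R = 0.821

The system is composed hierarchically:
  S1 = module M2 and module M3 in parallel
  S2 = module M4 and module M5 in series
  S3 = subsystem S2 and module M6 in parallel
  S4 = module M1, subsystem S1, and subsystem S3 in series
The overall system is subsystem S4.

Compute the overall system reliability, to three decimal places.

0.784

Parallel (M2 and M3): 1 − (1 − 0.93700)(1 − 0.77600) = 0.98589
Series (M4 and M5): 0.89400 × 0.73000 = 0.65262
Parallel ([0.65262] and M6): 1 − (1 − 0.65262)(1 − 0.82100) = 0.93782
Series (M1, [0.98589], and [0.93782]): 0.84800 × 0.98589 × 0.93782 = 0.784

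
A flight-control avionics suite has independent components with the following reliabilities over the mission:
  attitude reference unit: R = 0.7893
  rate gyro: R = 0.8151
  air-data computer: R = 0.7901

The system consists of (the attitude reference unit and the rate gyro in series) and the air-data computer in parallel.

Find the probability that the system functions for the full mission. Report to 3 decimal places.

Series (attitude reference unit and rate gyro): 0.78930 × 0.81510 = 0.64336
Parallel ([0.64336] and air-data computer): 1 − (1 − 0.64336)(1 − 0.79010) = 0.925

0.925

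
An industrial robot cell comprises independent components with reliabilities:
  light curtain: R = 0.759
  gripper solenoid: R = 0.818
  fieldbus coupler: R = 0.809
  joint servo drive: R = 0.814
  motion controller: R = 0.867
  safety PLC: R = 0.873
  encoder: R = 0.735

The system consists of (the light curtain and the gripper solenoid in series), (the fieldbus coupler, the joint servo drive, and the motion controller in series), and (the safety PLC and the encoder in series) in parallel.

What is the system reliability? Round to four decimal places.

Series (light curtain and gripper solenoid): 0.759000 × 0.818000 = 0.620862
Series (fieldbus coupler, joint servo drive, and motion controller): 0.809000 × 0.814000 × 0.867000 = 0.570942
Series (safety PLC and encoder): 0.873000 × 0.735000 = 0.641655
Parallel ([0.620862], [0.570942], and [0.641655]): 1 − (1 − 0.620862)(1 − 0.570942)(1 − 0.641655) = 0.9417

0.9417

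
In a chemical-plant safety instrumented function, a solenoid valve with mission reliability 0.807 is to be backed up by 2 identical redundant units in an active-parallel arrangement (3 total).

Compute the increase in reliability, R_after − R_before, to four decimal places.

0.1858

R_before = 0.807
R_after = 1 − (1 − 0.807)^3 = 0.9928
ΔR = 0.9928 − 0.807 = 0.1858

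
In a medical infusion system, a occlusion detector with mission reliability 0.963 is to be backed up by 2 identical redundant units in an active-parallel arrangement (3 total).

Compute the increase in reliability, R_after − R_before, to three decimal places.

0.037

R_before = 0.963
R_after = 1 − (1 − 0.963)^3 = 1.000
ΔR = 1.000 − 0.963 = 0.037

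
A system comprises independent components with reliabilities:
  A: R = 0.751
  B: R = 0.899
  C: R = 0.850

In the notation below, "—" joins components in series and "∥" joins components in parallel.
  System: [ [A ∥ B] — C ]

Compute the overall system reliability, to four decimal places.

Parallel (A and B): 1 − (1 − 0.751000)(1 − 0.899000) = 0.974851
Series ([0.974851] and C): 0.974851 × 0.850000 = 0.8286

0.8286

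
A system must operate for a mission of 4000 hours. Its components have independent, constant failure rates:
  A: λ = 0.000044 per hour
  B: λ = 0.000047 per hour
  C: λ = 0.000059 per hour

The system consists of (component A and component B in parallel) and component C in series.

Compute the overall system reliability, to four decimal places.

0.7679

R(A) = exp(−0.000044 × 4000) = 0.838618
R(B) = exp(−0.000047 × 4000) = 0.828615
R(C) = exp(−0.000059 × 4000) = 0.789781
Parallel (A and B): 1 − (1 − 0.838618)(1 − 0.828615) = 0.972342
Series ([0.972342] and C): 0.972342 × 0.789781 = 0.7679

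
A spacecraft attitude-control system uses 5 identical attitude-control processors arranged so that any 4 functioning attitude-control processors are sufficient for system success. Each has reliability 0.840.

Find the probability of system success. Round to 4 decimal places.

0.8165

R = Σ_{i=4}^{5} C(5,i) p^i (1−p)^{5−i} with p = 0.840
C(5,4)·0.840^4·0.160^1 = 0.398297
C(5,5)·0.840^5·0.160^0 = 0.418212
Sum = 0.8165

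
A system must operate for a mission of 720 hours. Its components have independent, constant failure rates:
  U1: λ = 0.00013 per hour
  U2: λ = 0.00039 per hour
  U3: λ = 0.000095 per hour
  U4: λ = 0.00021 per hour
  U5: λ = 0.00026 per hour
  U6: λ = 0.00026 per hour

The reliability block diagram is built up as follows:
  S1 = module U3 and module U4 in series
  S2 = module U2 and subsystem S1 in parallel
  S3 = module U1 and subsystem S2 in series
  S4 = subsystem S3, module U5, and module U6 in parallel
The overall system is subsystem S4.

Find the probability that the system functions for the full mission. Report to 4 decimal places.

R(U1) = exp(−0.00013 × 720) = 0.910647
R(U2) = exp(−0.00039 × 720) = 0.755179
R(U3) = exp(−0.000095 × 720) = 0.933887
R(U4) = exp(−0.00021 × 720) = 0.859676
R(U5) = exp(−0.00026 × 720) = 0.829278
R(U6) = exp(−0.00026 × 720) = 0.829278
Series (U3 and U4): 0.933887 × 0.859676 = 0.802840
Parallel (U2 and [0.802840]): 1 − (1 − 0.755179)(1 − 0.802840) = 0.951731
Series (U1 and [0.951731]): 0.910647 × 0.951731 = 0.866691
Parallel ([0.866691], U5, and U6): 1 − (1 − 0.866691)(1 − 0.829278)(1 − 0.829278) = 0.9961

0.9961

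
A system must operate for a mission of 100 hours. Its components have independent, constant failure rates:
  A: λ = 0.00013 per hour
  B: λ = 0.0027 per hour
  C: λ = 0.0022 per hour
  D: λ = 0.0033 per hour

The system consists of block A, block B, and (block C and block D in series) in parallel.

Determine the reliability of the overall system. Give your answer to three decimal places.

0.999

R(A) = exp(−0.00013 × 100) = 0.98708
R(B) = exp(−0.0027 × 100) = 0.76338
R(C) = exp(−0.0022 × 100) = 0.80252
R(D) = exp(−0.0033 × 100) = 0.71892
Series (C and D): 0.80252 × 0.71892 = 0.57695
Parallel (A, B, and [0.57695]): 1 − (1 − 0.98708)(1 − 0.76338)(1 − 0.57695) = 0.999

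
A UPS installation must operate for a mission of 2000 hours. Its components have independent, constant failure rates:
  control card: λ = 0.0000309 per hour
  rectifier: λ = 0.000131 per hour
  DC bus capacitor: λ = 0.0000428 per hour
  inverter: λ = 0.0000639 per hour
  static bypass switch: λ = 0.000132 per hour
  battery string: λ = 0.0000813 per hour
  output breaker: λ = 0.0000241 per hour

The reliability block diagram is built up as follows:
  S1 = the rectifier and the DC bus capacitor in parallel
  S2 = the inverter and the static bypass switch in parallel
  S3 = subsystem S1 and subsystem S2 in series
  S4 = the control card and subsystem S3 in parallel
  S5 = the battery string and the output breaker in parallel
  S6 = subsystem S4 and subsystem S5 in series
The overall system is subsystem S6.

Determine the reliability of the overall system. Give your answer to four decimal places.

R(control card) = exp(−0.0000309 × 2000) = 0.940071
R(rectifier) = exp(−0.000131 × 2000) = 0.769511
R(DC bus capacitor) = exp(−0.0000428 × 2000) = 0.917961
R(inverter) = exp(−0.0000639 × 2000) = 0.880029
R(static bypass switch) = exp(−0.000132 × 2000) = 0.767974
R(battery string) = exp(−0.0000813 × 2000) = 0.849931
R(output breaker) = exp(−0.0000241 × 2000) = 0.952943
Parallel (rectifier and DC bus capacitor): 1 − (1 − 0.769511)(1 − 0.917961) = 0.981091
Parallel (inverter and static bypass switch): 1 − (1 − 0.880029)(1 − 0.767974) = 0.972164
Series ([0.981091] and [0.972164]): 0.981091 × 0.972164 = 0.953781
Parallel (control card and [0.953781]): 1 − (1 − 0.940071)(1 − 0.953781) = 0.997230
Parallel (battery string and output breaker): 1 − (1 − 0.849931)(1 − 0.952943) = 0.992938
Series ([0.997230] and [0.992938]): 0.997230 × 0.992938 = 0.9902

0.9902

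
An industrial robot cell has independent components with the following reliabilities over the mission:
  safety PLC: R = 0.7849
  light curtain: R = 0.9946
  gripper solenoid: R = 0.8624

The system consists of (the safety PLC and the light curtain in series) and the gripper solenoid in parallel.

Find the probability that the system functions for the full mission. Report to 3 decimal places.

0.970

Series (safety PLC and light curtain): 0.78490 × 0.99460 = 0.78066
Parallel ([0.78066] and gripper solenoid): 1 − (1 − 0.78066)(1 − 0.86240) = 0.970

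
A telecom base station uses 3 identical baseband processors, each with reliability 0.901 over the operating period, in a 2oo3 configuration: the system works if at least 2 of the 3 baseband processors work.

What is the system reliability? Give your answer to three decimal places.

R = Σ_{i=2}^{3} C(3,i) p^i (1−p)^{3−i} with p = 0.901
C(3,2)·0.901^2·0.099^1 = 0.24110
C(3,3)·0.901^3·0.099^0 = 0.73143
Sum = 0.973

0.973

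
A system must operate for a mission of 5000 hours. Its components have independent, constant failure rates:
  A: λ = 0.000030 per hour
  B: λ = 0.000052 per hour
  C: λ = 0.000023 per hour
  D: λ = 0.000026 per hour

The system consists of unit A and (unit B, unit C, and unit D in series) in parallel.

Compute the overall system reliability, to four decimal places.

0.9448

R(A) = exp(−0.000030 × 5000) = 0.860708
R(B) = exp(−0.000052 × 5000) = 0.771052
R(C) = exp(−0.000023 × 5000) = 0.891366
R(D) = exp(−0.000026 × 5000) = 0.878095
Series (B, C, and D): 0.771052 × 0.891366 × 0.878095 = 0.603506
Parallel (A and [0.603506]): 1 − (1 − 0.860708)(1 − 0.603506) = 0.9448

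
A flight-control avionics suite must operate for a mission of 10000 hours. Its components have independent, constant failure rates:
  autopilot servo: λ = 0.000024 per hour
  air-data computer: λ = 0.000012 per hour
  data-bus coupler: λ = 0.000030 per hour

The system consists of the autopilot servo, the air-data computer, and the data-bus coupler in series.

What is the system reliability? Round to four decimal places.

R(autopilot servo) = exp(−0.000024 × 10000) = 0.786628
R(air-data computer) = exp(−0.000012 × 10000) = 0.886920
R(data-bus coupler) = exp(−0.000030 × 10000) = 0.740818
Series (autopilot servo, air-data computer, and data-bus coupler): 0.786628 × 0.886920 × 0.740818 = 0.5169

0.5169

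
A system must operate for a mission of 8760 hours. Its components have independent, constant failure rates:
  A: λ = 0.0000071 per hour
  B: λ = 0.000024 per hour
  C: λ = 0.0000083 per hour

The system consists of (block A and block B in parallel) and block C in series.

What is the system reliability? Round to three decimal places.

R(A) = exp(−0.0000071 × 8760) = 0.93970
R(B) = exp(−0.000024 × 8760) = 0.81039
R(C) = exp(−0.0000083 × 8760) = 0.92987
Parallel (A and B): 1 − (1 − 0.93970)(1 − 0.81039) = 0.98857
Series ([0.98857] and C): 0.98857 × 0.92987 = 0.919

0.919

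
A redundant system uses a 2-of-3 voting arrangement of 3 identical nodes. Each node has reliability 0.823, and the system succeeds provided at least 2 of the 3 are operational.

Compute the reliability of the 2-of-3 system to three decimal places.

0.917

R = Σ_{i=2}^{3} C(3,i) p^i (1−p)^{3−i} with p = 0.823
C(3,2)·0.823^2·0.177^1 = 0.35966
C(3,3)·0.823^3·0.177^0 = 0.55744
Sum = 0.917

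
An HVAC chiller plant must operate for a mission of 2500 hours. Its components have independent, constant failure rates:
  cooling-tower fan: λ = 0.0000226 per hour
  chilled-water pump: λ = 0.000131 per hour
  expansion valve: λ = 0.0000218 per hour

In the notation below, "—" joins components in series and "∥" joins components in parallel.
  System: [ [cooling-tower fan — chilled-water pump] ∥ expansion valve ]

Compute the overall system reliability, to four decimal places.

0.9831

R(cooling-tower fan) = exp(−0.0000226 × 2500) = 0.945066
R(chilled-water pump) = exp(−0.000131 × 2500) = 0.720723
R(expansion valve) = exp(−0.0000218 × 2500) = 0.946959
Series (cooling-tower fan and chilled-water pump): 0.945066 × 0.720723 = 0.681131
Parallel ([0.681131] and expansion valve): 1 − (1 − 0.681131)(1 − 0.946959) = 0.9831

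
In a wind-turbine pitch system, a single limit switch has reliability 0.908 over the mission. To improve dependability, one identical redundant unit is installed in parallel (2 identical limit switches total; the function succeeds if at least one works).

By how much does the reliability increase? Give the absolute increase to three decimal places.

0.084

R_before = 0.908
R_after = 1 − (1 − 0.908)^2 = 0.992
ΔR = 0.992 − 0.908 = 0.084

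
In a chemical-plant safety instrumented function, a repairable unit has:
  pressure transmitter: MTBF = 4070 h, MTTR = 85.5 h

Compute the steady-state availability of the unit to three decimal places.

0.979

A(pressure transmitter) = MTBF/(MTBF+MTTR) = 4070/(4070+85.5) = 0.979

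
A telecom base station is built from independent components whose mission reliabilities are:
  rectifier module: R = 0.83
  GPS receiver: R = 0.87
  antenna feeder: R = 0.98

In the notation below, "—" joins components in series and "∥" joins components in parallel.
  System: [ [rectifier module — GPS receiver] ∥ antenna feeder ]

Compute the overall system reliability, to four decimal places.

0.9944

Series (rectifier module and GPS receiver): 0.830000 × 0.870000 = 0.722100
Parallel ([0.722100] and antenna feeder): 1 − (1 − 0.722100)(1 − 0.980000) = 0.9944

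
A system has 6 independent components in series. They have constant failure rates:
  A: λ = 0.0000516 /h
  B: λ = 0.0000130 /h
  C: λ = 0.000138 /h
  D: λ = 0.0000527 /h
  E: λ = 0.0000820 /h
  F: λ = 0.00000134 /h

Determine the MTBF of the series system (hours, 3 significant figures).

Series of exponential components: λ_sys = Σ λ_i
λ_sys = 0.0000516 + 0.0000130 + 0.000138 + 0.0000527 + 0.0000820 + 0.00000134 = 3.3864e-04 /h
MTBF = 1 / λ_sys = 2950 h

2950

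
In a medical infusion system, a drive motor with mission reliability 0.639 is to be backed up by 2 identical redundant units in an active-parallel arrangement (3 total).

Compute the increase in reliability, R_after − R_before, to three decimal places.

R_before = 0.639
R_after = 1 − (1 − 0.639)^3 = 0.953
ΔR = 0.953 − 0.639 = 0.314

0.314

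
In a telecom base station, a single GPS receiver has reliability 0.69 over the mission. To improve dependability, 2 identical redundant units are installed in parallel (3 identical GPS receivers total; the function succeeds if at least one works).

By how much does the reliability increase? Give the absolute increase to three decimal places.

R_before = 0.69
R_after = 1 − (1 − 0.69)^3 = 0.970
ΔR = 0.970 − 0.69 = 0.280

0.280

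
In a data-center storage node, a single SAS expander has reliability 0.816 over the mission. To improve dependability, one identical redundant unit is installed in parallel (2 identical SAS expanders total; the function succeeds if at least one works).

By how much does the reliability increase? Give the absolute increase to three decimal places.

0.150

R_before = 0.816
R_after = 1 − (1 − 0.816)^2 = 0.966
ΔR = 0.966 − 0.816 = 0.150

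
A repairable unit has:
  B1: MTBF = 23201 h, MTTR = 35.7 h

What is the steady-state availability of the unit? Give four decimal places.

0.9985

A(B1) = MTBF/(MTBF+MTTR) = 23201/(23201+35.7) = 0.9985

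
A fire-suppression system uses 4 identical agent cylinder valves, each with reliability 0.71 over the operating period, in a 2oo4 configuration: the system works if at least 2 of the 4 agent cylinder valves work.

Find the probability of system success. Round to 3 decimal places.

0.924

R = Σ_{i=2}^{4} C(4,i) p^i (1−p)^{4−i} with p = 0.71
C(4,2)·0.71^2·0.29^2 = 0.25437
C(4,3)·0.71^3·0.29^1 = 0.41518
C(4,4)·0.71^4·0.29^0 = 0.25412
Sum = 0.924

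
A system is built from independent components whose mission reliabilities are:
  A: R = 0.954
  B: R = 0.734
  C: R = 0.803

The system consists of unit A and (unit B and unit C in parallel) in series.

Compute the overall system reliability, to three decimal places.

Parallel (B and C): 1 − (1 − 0.73400)(1 − 0.80300) = 0.94760
Series (A and [0.94760]): 0.95400 × 0.94760 = 0.904

0.904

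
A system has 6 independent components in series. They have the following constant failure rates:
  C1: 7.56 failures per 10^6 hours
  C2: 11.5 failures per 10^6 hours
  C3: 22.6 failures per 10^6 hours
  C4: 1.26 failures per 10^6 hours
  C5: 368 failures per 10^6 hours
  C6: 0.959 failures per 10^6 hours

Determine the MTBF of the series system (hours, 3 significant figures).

Series of exponential components: λ_sys = Σ λ_i
λ_sys = 0.00000756 + 0.0000115 + 0.0000226 + 0.00000126 + 0.000368 + 0.000000959 = 4.1188e-04 /h
MTBF = 1 / λ_sys = 2430 h

2430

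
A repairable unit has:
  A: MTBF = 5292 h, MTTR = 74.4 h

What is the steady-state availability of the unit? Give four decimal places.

A(A) = MTBF/(MTBF+MTTR) = 5292/(5292+74.4) = 0.9861

0.9861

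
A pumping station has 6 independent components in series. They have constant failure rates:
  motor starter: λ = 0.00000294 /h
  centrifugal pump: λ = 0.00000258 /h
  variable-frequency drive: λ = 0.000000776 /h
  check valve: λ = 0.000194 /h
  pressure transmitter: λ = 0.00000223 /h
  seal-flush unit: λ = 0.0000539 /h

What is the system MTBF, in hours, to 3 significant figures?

3900

Series of exponential components: λ_sys = Σ λ_i
λ_sys = 0.00000294 + 0.00000258 + 0.000000776 + 0.000194 + 0.00000223 + 0.0000539 = 2.5643e-04 /h
MTBF = 1 / λ_sys = 3900 h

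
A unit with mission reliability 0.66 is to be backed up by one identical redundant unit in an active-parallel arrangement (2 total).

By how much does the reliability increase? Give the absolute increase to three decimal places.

0.224

R_before = 0.66
R_after = 1 − (1 − 0.66)^2 = 0.884
ΔR = 0.884 − 0.66 = 0.224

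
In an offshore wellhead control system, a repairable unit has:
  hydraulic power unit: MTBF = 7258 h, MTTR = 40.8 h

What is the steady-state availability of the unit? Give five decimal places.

0.99441

A(hydraulic power unit) = MTBF/(MTBF+MTTR) = 7258/(7258+40.8) = 0.99441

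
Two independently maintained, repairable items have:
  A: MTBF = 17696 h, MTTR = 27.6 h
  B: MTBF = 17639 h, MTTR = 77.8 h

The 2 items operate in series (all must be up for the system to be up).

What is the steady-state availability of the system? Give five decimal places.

A(A) = MTBF/(MTBF+MTTR) = 17696/(17696+27.6) = 0.998443
A(B) = MTBF/(MTBF+MTTR) = 17639/(17639+77.8) = 0.995609
Series availability: 0.998443 × 0.995609 = 0.99406

0.99406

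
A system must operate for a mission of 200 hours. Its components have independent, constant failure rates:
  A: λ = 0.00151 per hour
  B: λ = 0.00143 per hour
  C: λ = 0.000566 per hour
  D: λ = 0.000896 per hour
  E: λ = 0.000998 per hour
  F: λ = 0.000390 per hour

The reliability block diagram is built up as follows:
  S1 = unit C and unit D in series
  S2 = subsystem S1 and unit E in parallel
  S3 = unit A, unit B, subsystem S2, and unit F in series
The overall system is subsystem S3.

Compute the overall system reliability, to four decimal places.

R(A) = exp(−0.00151 × 200) = 0.739338
R(B) = exp(−0.00143 × 200) = 0.751263
R(C) = exp(−0.000566 × 200) = 0.892972
R(D) = exp(−0.000896 × 200) = 0.835939
R(E) = exp(−0.000998 × 200) = 0.819058
R(F) = exp(−0.000390 × 200) = 0.924964
Series (C and D): 0.892972 × 0.835939 = 0.746470
Parallel ([0.746470] and E): 1 − (1 − 0.746470)(1 − 0.819058) = 0.954126
Series (A, B, [0.954126], and F): 0.739338 × 0.751263 × 0.954126 × 0.924964 = 0.4902

0.4902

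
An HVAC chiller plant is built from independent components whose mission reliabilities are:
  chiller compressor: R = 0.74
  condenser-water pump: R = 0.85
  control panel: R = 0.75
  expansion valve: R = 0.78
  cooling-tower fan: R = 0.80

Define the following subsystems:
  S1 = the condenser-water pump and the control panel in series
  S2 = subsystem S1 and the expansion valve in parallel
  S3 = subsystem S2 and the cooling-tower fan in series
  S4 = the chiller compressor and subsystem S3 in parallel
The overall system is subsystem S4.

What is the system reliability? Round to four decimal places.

0.9314

Series (condenser-water pump and control panel): 0.850000 × 0.750000 = 0.637500
Parallel ([0.637500] and expansion valve): 1 − (1 − 0.637500)(1 − 0.780000) = 0.920250
Series ([0.920250] and cooling-tower fan): 0.920250 × 0.800000 = 0.736200
Parallel (chiller compressor and [0.736200]): 1 − (1 − 0.740000)(1 − 0.736200) = 0.9314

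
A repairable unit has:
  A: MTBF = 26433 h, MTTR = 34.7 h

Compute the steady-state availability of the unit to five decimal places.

A(A) = MTBF/(MTBF+MTTR) = 26433/(26433+34.7) = 0.99869

0.99869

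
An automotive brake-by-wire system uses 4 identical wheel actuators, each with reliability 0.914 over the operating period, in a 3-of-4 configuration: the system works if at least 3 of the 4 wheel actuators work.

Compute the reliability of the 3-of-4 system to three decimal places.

0.961

R = Σ_{i=3}^{4} C(4,i) p^i (1−p)^{4−i} with p = 0.914
C(4,3)·0.914^3·0.086^1 = 0.26266
C(4,4)·0.914^4·0.086^0 = 0.69789
Sum = 0.961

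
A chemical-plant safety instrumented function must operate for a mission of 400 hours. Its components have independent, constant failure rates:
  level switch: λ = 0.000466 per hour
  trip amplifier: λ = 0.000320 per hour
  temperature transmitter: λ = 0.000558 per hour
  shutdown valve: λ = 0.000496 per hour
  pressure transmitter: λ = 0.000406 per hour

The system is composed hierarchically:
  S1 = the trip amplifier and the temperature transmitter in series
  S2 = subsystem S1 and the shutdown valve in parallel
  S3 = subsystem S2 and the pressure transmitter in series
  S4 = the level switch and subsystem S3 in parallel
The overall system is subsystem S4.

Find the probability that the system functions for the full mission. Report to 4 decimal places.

R(level switch) = exp(−0.000466 × 400) = 0.829942
R(trip amplifier) = exp(−0.000320 × 400) = 0.879853
R(temperature transmitter) = exp(−0.000558 × 400) = 0.799955
R(shutdown valve) = exp(−0.000496 × 400) = 0.820042
R(pressure transmitter) = exp(−0.000406 × 400) = 0.850101
Series (trip amplifier and temperature transmitter): 0.879853 × 0.799955 = 0.703843
Parallel ([0.703843] and shutdown valve): 1 − (1 − 0.703843)(1 − 0.820042) = 0.946704
Series ([0.946704] and pressure transmitter): 0.946704 × 0.850101 = 0.804794
Parallel (level switch and [0.804794]): 1 − (1 − 0.829942)(1 − 0.804794) = 0.9668

0.9668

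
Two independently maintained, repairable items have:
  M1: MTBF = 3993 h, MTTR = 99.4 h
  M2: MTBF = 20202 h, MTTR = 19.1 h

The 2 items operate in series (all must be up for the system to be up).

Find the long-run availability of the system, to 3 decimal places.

A(M1) = MTBF/(MTBF+MTTR) = 3993/(3993+99.4) = 0.975711
A(M2) = MTBF/(MTBF+MTTR) = 20202/(20202+19.1) = 0.999055
Series availability: 0.975711 × 0.999055 = 0.975

0.975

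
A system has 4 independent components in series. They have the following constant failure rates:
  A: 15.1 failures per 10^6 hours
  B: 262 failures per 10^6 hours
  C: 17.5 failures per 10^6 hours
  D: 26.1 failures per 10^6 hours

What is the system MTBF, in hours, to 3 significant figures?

3120

Series of exponential components: λ_sys = Σ λ_i
λ_sys = 0.0000151 + 0.000262 + 0.0000175 + 0.0000261 = 3.2070e-04 /h
MTBF = 1 / λ_sys = 3120 h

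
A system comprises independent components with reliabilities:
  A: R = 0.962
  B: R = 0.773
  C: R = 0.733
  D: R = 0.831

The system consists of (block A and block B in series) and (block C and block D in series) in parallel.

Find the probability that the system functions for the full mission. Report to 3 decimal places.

Series (A and B): 0.96200 × 0.77300 = 0.74363
Series (C and D): 0.73300 × 0.83100 = 0.60912
Parallel ([0.74363] and [0.60912]): 1 − (1 − 0.74363)(1 − 0.60912) = 0.900

0.900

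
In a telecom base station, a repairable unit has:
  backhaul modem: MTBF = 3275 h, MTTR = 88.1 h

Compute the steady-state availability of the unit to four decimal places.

0.9738

A(backhaul modem) = MTBF/(MTBF+MTTR) = 3275/(3275+88.1) = 0.9738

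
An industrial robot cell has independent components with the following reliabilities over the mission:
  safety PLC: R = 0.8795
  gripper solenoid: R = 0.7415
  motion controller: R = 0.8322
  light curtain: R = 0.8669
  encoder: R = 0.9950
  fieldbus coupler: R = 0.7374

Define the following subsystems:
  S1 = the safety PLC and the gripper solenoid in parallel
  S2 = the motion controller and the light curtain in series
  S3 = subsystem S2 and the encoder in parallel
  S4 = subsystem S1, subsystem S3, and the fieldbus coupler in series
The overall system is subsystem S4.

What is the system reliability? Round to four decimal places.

Parallel (safety PLC and gripper solenoid): 1 − (1 − 0.879500)(1 − 0.741500) = 0.968851
Series (motion controller and light curtain): 0.832200 × 0.866900 = 0.721434
Parallel ([0.721434] and encoder): 1 − (1 − 0.721434)(1 − 0.995000) = 0.998607
Series ([0.968851], [0.998607], and fieldbus coupler): 0.968851 × 0.998607 × 0.737400 = 0.7134

0.7134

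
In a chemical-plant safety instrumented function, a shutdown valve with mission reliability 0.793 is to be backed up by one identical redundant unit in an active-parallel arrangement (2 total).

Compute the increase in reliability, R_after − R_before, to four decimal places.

R_before = 0.793
R_after = 1 − (1 − 0.793)^2 = 0.9572
ΔR = 0.9572 − 0.793 = 0.1642

0.1642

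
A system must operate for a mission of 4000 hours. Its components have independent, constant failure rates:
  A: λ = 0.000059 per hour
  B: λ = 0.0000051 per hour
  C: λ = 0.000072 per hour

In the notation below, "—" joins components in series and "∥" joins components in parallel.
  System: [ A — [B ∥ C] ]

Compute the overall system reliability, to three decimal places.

R(A) = exp(−0.000059 × 4000) = 0.78978
R(B) = exp(−0.0000051 × 4000) = 0.97981
R(C) = exp(−0.000072 × 4000) = 0.74976
Parallel (B and C): 1 − (1 − 0.97981)(1 − 0.74976) = 0.99495
Series (A and [0.99495]): 0.78978 × 0.99495 = 0.786

0.786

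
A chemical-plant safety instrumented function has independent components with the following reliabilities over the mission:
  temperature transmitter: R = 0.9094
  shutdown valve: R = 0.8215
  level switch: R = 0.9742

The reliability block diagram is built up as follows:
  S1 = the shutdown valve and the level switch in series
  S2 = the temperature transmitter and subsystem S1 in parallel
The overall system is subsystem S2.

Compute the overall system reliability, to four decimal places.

0.9819

Series (shutdown valve and level switch): 0.821500 × 0.974200 = 0.800305
Parallel (temperature transmitter and [0.800305]): 1 − (1 − 0.909400)(1 − 0.800305) = 0.9819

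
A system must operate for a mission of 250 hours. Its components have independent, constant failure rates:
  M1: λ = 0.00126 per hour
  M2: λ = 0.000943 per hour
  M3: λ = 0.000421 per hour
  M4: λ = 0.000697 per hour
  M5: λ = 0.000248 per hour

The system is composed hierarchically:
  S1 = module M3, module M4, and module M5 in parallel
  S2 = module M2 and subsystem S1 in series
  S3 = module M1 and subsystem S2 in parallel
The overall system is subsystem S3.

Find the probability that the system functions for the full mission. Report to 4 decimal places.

R(M1) = exp(−0.00126 × 250) = 0.729789
R(M2) = exp(−0.000943 × 250) = 0.789978
R(M3) = exp(−0.000421 × 250) = 0.900099
R(M4) = exp(−0.000697 × 250) = 0.840087
R(M5) = exp(−0.000248 × 250) = 0.939883
Parallel (M3, M4, and M5): 1 − (1 − 0.900099)(1 − 0.840087)(1 − 0.939883) = 0.999040
Series (M2 and [0.999040]): 0.789978 × 0.999040 = 0.789220
Parallel (M1 and [0.789220]): 1 − (1 − 0.729789)(1 − 0.789220) = 0.9430

0.9430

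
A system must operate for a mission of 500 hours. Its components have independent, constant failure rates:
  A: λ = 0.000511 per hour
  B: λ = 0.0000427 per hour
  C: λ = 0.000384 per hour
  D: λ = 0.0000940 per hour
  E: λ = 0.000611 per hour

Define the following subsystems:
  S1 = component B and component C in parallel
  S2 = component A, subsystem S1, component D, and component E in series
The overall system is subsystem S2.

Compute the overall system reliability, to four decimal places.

0.5424

R(A) = exp(−0.000511 × 500) = 0.774529
R(B) = exp(−0.0000427 × 500) = 0.978876
R(C) = exp(−0.000384 × 500) = 0.825307
R(D) = exp(−0.0000940 × 500) = 0.954087
R(E) = exp(−0.000611 × 500) = 0.736755
Parallel (B and C): 1 − (1 − 0.978876)(1 − 0.825307) = 0.996310
Series (A, [0.996310], D, and E): 0.774529 × 0.996310 × 0.954087 × 0.736755 = 0.5424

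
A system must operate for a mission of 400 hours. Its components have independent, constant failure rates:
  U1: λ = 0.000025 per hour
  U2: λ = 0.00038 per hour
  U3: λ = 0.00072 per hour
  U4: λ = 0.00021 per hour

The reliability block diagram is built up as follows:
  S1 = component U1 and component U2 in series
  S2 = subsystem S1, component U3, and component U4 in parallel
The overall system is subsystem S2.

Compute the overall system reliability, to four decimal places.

R(U1) = exp(−0.000025 × 400) = 0.990050
R(U2) = exp(−0.00038 × 400) = 0.858988
R(U3) = exp(−0.00072 × 400) = 0.749762
R(U4) = exp(−0.00021 × 400) = 0.919431
Series (U1 and U2): 0.990050 × 0.858988 = 0.850441
Parallel ([0.850441], U3, and U4): 1 − (1 − 0.850441)(1 − 0.749762)(1 − 0.919431) = 0.9970

0.9970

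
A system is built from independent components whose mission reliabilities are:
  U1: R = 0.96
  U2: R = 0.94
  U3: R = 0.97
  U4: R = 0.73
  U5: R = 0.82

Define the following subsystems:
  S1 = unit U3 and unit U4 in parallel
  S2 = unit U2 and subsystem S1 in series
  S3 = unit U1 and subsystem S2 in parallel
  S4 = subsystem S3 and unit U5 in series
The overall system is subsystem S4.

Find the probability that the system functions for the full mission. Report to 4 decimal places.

Parallel (U3 and U4): 1 − (1 − 0.970000)(1 − 0.730000) = 0.991900
Series (U2 and [0.991900]): 0.940000 × 0.991900 = 0.932386
Parallel (U1 and [0.932386]): 1 − (1 − 0.960000)(1 − 0.932386) = 0.997295
Series ([0.997295] and U5): 0.997295 × 0.820000 = 0.8178

0.8178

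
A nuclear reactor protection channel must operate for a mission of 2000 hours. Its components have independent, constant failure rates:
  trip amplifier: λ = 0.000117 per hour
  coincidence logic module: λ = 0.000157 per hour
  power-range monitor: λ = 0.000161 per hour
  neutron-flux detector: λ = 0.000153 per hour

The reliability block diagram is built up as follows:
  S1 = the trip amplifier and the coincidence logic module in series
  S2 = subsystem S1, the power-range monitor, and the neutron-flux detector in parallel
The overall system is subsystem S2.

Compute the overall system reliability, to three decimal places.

R(trip amplifier) = exp(−0.000117 × 2000) = 0.79136
R(coincidence logic module) = exp(−0.000157 × 2000) = 0.73052
R(power-range monitor) = exp(−0.000161 × 2000) = 0.72470
R(neutron-flux detector) = exp(−0.000153 × 2000) = 0.73639
Series (trip amplifier and coincidence logic module): 0.79136 × 0.73052 = 0.57810
Parallel ([0.57810], power-range monitor, and neutron-flux detector): 1 − (1 − 0.57810)(1 − 0.72470)(1 − 0.73639) = 0.969

0.969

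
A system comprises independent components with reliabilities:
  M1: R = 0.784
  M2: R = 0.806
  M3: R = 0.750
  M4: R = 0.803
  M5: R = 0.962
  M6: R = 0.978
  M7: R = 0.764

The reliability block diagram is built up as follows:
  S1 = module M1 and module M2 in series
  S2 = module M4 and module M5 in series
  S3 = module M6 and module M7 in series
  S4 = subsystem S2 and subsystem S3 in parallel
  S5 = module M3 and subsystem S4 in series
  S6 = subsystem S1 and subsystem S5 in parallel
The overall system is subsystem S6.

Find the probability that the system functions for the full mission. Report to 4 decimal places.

0.8921

Series (M1 and M2): 0.784000 × 0.806000 = 0.631904
Series (M4 and M5): 0.803000 × 0.962000 = 0.772486
Series (M6 and M7): 0.978000 × 0.764000 = 0.747192
Parallel ([0.772486] and [0.747192]): 1 − (1 − 0.772486)(1 − 0.747192) = 0.942483
Series (M3 and [0.942483]): 0.750000 × 0.942483 = 0.706862
Parallel ([0.631904] and [0.706862]): 1 − (1 − 0.631904)(1 − 0.706862) = 0.8921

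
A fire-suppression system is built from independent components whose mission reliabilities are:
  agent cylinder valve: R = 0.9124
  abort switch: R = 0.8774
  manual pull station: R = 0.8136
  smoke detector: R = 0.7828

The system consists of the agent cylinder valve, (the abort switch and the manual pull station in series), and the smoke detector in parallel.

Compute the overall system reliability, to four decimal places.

0.9946

Series (abort switch and manual pull station): 0.877400 × 0.813600 = 0.713853
Parallel (agent cylinder valve, [0.713853], and smoke detector): 1 − (1 − 0.912400)(1 − 0.713853)(1 − 0.782800) = 0.9946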